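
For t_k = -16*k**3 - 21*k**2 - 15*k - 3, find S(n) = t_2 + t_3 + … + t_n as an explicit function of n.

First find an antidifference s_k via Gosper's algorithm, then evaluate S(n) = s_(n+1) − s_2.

S(n) = -4*n**4 - 15*n**3 - 22*n**2 - 14*n + 55

t_(k+1)/t_k = (16*k**3 + 69*k**2 + 105*k + 55)/(16*k**3 + 21*k**2 + 15*k + 3).
Take A(k)=1, B(k)=1, C(k)=k**3 + 21*k**2/16 + 15*k/16 + 3/16.
f must satisfy (1)·f(k+1) − (1)·f(k) = k**3 + 21*k**2/16 + 15*k/16 + 3/16.
deg f ≤ 4 (via 0,0,3).
Solve for f: f(k) = k*(4*k**3 - k**2 + k - 1)/16 (degree 4 ≤ 4).
Then R = B(k−1)f/C = k*(4*k**3 - k**2 + k - 1)/(16*k**3 + 21*k**2 + 15*k + 3), so s_k = R(k)·t_k = k*(-4*k**3 + k**2 - k + 1).
Verify: -16*k**3 - 21*k**2 - 15*k - 3 matches t_k.
Evaluate: s_(n+1) = -4*n**4 - 15*n**3 - 22*n**2 - 14*n - 3; subtract s_(2) = -58 ⇒ S(n) = -4*n**4 - 15*n**3 - 22*n**2 - 14*n + 55.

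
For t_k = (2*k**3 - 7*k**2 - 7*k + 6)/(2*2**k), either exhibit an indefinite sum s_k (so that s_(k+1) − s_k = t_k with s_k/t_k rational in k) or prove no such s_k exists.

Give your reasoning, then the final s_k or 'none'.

Step 1: r(k) = (2*k**3 - k**2 - 15*k - 6)/(2*(2*k**3 - 7*k**2 - 7*k + 6)).
A = 1/2, B = 1, C = k**3 - 7*k**2/2 - 7*k/2 + 3.
Solve (1/2)·f(k+1) − (1)·f(k) = k**3 - 7*k**2/2 - 7*k/2 + 3.
deg f ≤ 3 (via 0,0,3).
A polynomial solution: f(k) = -2*k**3 + k**2 + 3*k - 4.
R(k) = B(k−1)·f(k)/C(k) = -2*(2*k**3 - k**2 - 3*k + 4)/(2*k**3 - 7*k**2 - 7*k + 6); s_k = R·t_k = (-2*k**3 + k**2 + 3*k - 4)/2**k.
Check: Δs_k = (2*k**3 - 7*k**2 - 7*k + 6)/(2*2**k). ✓

s_k = (-2*k**3 + k**2 + 3*k - 4)/2**k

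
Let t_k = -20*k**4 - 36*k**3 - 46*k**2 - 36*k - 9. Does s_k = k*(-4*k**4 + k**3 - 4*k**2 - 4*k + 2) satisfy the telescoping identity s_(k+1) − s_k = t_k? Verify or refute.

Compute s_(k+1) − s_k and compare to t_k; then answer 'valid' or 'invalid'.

valid (s_(k+1) − s_k reduces to t_k)

s_(k+1) = -4*k**5 - 19*k**4 - 40*k**3 - 50*k**2 - 34*k - 9
s_(k+1) − s_k = -20*k**4 - 36*k**3 - 46*k**2 - 36*k - 9
(s_(k+1) − s_k) − t_k = 0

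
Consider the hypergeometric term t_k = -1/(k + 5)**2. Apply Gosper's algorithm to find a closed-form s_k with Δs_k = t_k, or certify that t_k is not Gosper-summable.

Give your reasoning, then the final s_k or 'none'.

none (Gosper's algorithm certifies no s_k)

t_(k+1)/t_k = (k + 5)**2/(k + 6)**2.
Factor: A=k**2 + 10*k + 25; B=k**2 + 12*k + 36; C=1.
Need (k**2 + 10*k + 25)·f(k+1) − (k**2 + 10*k + 25)·f(k) = 1.
deg f ≤ 0 (via 2,2,0).
Put f(k) = c0: A·f(k+1) − B(k−1)·f(k) − C = -1; need -1 = 0 — inconsistent ⇒ no f, not summable.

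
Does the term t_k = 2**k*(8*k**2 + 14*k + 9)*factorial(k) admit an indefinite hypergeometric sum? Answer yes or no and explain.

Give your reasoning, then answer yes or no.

Yes. s_k = 2**k*(4*k + 1)*factorial(k).

r(k) = 2*(8*k**3 + 38*k**2 + 61*k + 31)/(8*k**2 + 14*k + 9) after simplifying.
Normal form (A,B,C) = (2*k + 2, 1, k**2 + 7*k/4 + 9/8).
f must satisfy (2*k + 2)·f(k+1) − (1)·f(k) = k**2 + 7*k/4 + 9/8.
deg f ≤ 1 (via 1,0,2).
Match coefficients ⇒ f(k) = (4*k + 1)/8.
R(k) = B(k−1)·f(k)/C(k) = (4*k + 1)/(8*k**2 + 14*k + 9); s_k = R·t_k = 2**k*(4*k + 1)*factorial(k).
Check: Δs_k = 2**k*(8*k**2 + 14*k + 9)*factorial(k). ✓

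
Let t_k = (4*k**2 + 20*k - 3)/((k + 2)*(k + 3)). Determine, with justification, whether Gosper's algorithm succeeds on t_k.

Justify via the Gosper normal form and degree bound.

Ratio r(k) = (k + 2)*(20*k + 4*(k + 1)**2 + 17)/((k + 4)*(4*k**2 + 20*k - 3)).
A = k + 2, B = k + 4, C = k**2 + 5*k - 3/4.
f must satisfy (k + 2)·f(k+1) − (k + 3)·f(k) = k**2 + 5*k - 3/4.
deg f ≤ 2 (via 1,1,2).
Solving with deg f ≤ 2: f(k) = k*(8*k - 11)/8.
R(k) = B(k−1)·f(k)/C(k) = k*(k + 3)*(8*k - 11)/(2*(4*k**2 + 20*k - 3)); s_k = R·t_k = k*(8*k - 11)/(2*(k + 2)).
Check: Δs_k = (4*k**2 + 20*k - 3)/(k**2 + 5*k + 6). ✓

Yes. s_k = k*(8*k - 11)/(2*(k + 2)).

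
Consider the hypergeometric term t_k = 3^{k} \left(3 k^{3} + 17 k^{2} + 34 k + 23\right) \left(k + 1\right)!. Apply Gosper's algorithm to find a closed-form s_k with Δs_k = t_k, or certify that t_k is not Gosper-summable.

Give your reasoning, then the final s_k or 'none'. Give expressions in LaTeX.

Compute t_(k+1)/t_k: get 3*(3*k**4 + 32*k**3 + 129*k**2 + 231*k + 154)/(3*k**3 + 17*k**2 + 34*k + 23).
Factor: A=3*k + 6; B=1; C=k**3 + 17*k**2/3 + 34*k/3 + 23/3.
Solve (3*k + 6)·f(k+1) − (1)·f(k) = k**3 + 17*k**2/3 + 34*k/3 + 23/3.
Bound: deg f ≤ 2.
Match coefficients ⇒ f(k) = (k + 1)**2/3.
Get s_k = R·t_k = 3**k*(k + 1)**2*factorial(k + 1) with R(k) = B(k−1)f(k)/C(k) = (k + 1)**2/(3*k**3 + 17*k**2 + 34*k + 23).
Verify: 3**k*(3*k**3 + 17*k**2 + 34*k + 23)*factorial(k + 1) matches t_k.

s_k = 3^{k} \left(k + 1\right)^{2} \left(k + 1\right)!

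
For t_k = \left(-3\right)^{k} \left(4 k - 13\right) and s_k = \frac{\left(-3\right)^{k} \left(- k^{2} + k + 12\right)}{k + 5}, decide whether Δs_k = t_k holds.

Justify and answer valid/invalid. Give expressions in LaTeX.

s_(k+1) = (-3)**(k + 1)*(-k**2 - k + 12)/(k + 6)
s_(k+1) − s_k = (-3)**k*(4*k**3 + 23*k**2 - 39*k - 252)/(k**2 + 11*k + 30)
(s_(k+1) − s_k) − t_k = (-3)**k*(-8*k**2 - 16*k + 138)/(k**2 + 11*k + 30)

Invalid: residual \frac{\left(-3\right)^{k} \left(- 8 k^{2} - 16 k + 138\right)}{k^{2} + 11 k + 30} ≠ 0.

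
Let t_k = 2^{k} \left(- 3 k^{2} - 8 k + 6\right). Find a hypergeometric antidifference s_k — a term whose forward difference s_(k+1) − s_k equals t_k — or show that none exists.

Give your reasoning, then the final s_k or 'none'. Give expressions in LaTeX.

s_k = 2^{k} \left(- 3 k^{2} + 4 k + 4\right)

r(k) = 2*(3*k**2 + 14*k + 5)/(3*k**2 + 8*k - 6) after simplifying.
Gosper form: A/B · C(k+1)/C(k) with A=2, B=1, C=k**2 + 8*k/3 - 2.
Key eq: (2)·f(k+1) = (1)·f(k) + (k**2 + 8*k/3 - 2).
deg f ≤ 2 (via 0,0,2).
Solving with deg f ≤ 2: f(k) = (k - 2)*(3*k + 2)/3.
So s_k = (B(k−1)f/C)·t_k = ((k - 2)*(3*k + 2)/(3*k**2 + 8*k - 6))·t_k = 2**k*(-3*k**2 + 4*k + 4).
Δs = 2**k*(-3*k**2 - 8*k + 6), as required.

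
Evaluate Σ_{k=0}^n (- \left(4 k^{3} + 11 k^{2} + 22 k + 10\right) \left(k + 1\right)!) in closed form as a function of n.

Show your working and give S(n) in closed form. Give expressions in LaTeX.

S(n) = - 4 n^{4} n! - 19 n^{3} n! - 36 n^{2} n! - 35 n n! - 14 n! + 4

r(k) = (4*k**4 + 31*k**3 + 102*k**2 + 159*k + 94)/(4*k**3 + 11*k**2 + 22*k + 10) after simplifying.
A = k + 2, B = 1, C = k**3 + 11*k**2/4 + 11*k/2 + 5/2.
f must satisfy (k + 2)·f(k+1) − (1)·f(k) = k**3 + 11*k**2/4 + 11*k/2 + 5/2.
From deg A=1, deg B=0, deg C=3: d=2.
Match coefficients ⇒ f(k) = (4*k**2 - k + 4)/4.
Then R = B(k−1)f/C = (4*k**2 - k + 4)/(4*k**3 + 11*k**2 + 22*k + 10), so s_k = R(k)·t_k = -(4*k**2 - k + 4)*factorial(k + 1).
Check: Δs_k = -(4*k**3 + 11*k**2 + 22*k + 10)*factorial(k + 1). ✓
Σ_(k=0)^n t_k = s_(n+1) − s_(0) = (-(4*n**2 + 7*n + 7)*factorial(n + 2)) − (-4), i.e. -4*n**4*factorial(n) - 19*n**3*factorial(n) - 36*n**2*factorial(n) - 35*n*factorial(n) - 14*factorial(n) + 4.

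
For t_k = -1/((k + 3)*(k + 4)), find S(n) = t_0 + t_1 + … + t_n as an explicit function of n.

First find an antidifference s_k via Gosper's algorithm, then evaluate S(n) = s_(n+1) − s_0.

S(n) = (-n - 1)/(3*(n + 4))

Compute t_(k+1)/t_k: get (k + 3)/(k + 5).
Gosper form: A/B · C(k+1)/C(k) with A=k + 3, B=k + 5, C=1.
f must satisfy (k + 3)·f(k+1) − (k + 4)·f(k) = 1.
Bound: deg f ≤ 1.
Solve for f: f(k) = k/3 (degree 1 ≤ 1).
Get s_k = R·t_k = -k/(3*k + 9) with R(k) = B(k−1)f(k)/C(k) = k*(k + 4)/3.
Check: Δs_k = -1/(k**2 + 7*k + 12). ✓
Evaluate: s_(n+1) = (-n - 1)/(3*(n + 4)); subtract s_(0) = 0 ⇒ S(n) = (-n - 1)/(3*(n + 4)).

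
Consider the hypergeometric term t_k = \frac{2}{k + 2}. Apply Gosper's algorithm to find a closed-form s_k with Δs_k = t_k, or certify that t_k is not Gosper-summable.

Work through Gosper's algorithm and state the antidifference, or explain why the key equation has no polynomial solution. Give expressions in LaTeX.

not Gosper-summable; s_k does not exist

Compute t_(k+1)/t_k: get (k + 2)/(k + 3).
Take A(k)=k + 2, B(k)=k + 3, C(k)=1.
Key eq: (k + 2)·f(k+1) = (k + 2)·f(k) + (1).
d = 0 from the (1,1,0) case.
f = c0 ⇒ A·f(k+1) − B(k−1)·f(k) − C = -1. The system {-1 = 0} is inconsistent; no antidifference.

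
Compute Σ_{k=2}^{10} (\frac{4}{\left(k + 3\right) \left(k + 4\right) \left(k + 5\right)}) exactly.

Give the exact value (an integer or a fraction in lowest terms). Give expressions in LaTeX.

Σ = 2/35

Step 1: r(k) = (k + 3)/(k + 6).
Gosper form: A/B · C(k+1)/C(k) with A=k + 3, B=k + 6, C=1.
Need (k + 3)·f(k+1) − (k + 5)·f(k) = 1.
From deg A=1, deg B=1, deg C=0: d=2.
Solve for f: f(k) = k*(k + 7)/24 (degree 2 ≤ 2).
So s_k = (B(k−1)f/C)·t_k = (k*(k + 5)*(k + 7)/24)·t_k = k*(k + 7)/(6*(k + 3)*(k + 4)).
Δs = 4/(k**3 + 12*k**2 + 47*k + 60), as required.
Telescoping: Σ = s_(11) − s_(2) = 11/70 − (1/10) = 2/35.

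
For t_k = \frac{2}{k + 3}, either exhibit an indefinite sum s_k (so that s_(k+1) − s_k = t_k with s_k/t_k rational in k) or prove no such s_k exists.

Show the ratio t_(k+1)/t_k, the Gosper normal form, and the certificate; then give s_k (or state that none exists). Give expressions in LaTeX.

none (Gosper's algorithm certifies no s_k)

The ratio is (k + 3)/(k + 4).
A = k + 3, B = k + 4, C = 1.
Need (k + 3)·f(k+1) − (k + 3)·f(k) = 1.
Bound: deg f ≤ 0.
Generic f = c0 gives residual -1; -1 = 0 cannot hold, so t_k is not Gosper-summable.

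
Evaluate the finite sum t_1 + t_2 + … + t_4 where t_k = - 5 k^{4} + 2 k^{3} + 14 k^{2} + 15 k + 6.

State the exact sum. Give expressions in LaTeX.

Σ = -976

Step 1: r(k) = (5*k**4 + 18*k**3 + 10*k**2 - 29*k - 32)/(5*k**4 - 2*k**3 - 14*k**2 - 15*k - 6).
Normal form (A,B,C) = (1, 1, k**4 - 2*k**3/5 - 14*k**2/5 - 3*k - 6/5).
Need (1)·f(k+1) − (1)·f(k) = k**4 - 2*k**3/5 - 14*k**2/5 - 3*k - 6/5.
deg f ≤ 5 (via 0,0,4).
Coefficient equations give f(k) = k*(k**4 - 3*k**3 - 2*k**2 - k - 1)/5.
Certificate R = B(k−1)f/C = k*(k**4 - 3*k**3 - 2*k**2 - k - 1)/(5*k**4 - 2*k**3 - 14*k**2 - 15*k - 6) gives s_k = k*(-k**4 + 3*k**3 + 2*k**2 + k + 1).
s_(k+1) − s_k = -5*k**4 + 2*k**3 + 14*k**2 + 15*k + 6 = t_k.
Telescoping: Σ = s_(5) − s_(1) = -970 − (6) = -976.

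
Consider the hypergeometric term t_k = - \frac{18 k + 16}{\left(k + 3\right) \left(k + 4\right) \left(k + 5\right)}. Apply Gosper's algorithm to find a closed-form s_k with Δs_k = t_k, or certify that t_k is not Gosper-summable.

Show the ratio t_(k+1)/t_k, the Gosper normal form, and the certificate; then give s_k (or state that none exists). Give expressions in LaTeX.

Compute t_(k+1)/t_k: get (k + 3)*(9*k + 17)/((k + 6)*(9*k + 8)).
Gosper form: A/B · C(k+1)/C(k) with A=k + 3, B=k + 6, C=k + 8/9.
Set up (k + 3)·f(k+1) − (k + 5)·f(k) − (k + 8/9) = 0.
d = 2 from the (1,1,1) case.
Solve for f: f(k) = k*(35*k + 29)/216 (degree 2 ≤ 2).
Get s_k = R·t_k = -k*(35*k + 29)/(12*(k + 3)*(k + 4)) with R(k) = B(k−1)f(k)/C(k) = k*(k + 5)*(35*k + 29)/(24*(9*k + 8)).
Verify: 2*(-9*k - 8)/(k**3 + 12*k**2 + 47*k + 60) matches t_k.

s_k = - \frac{k \left(35 k + 29\right)}{12 \left(k + 3\right) \left(k + 4\right)}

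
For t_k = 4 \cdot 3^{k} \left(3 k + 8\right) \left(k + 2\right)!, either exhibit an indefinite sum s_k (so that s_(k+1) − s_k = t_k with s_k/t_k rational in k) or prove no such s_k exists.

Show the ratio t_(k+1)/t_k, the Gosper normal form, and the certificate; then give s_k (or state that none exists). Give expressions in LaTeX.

r(k) = 3*(k + 3)*(3*k + 11)/(3*k + 8) after simplifying.
Take A(k)=3*k + 9, B(k)=1, C(k)=k + 8/3.
Solve (3*k + 9)·f(k+1) − (1)·f(k) = k + 8/3.
From deg A=1, deg B=0, deg C=1: d=0.
Match coefficients ⇒ f(k) = 1/3.
So s_k = (B(k−1)f/C)·t_k = (1/(3*k + 8))·t_k = 4*3**k*factorial(k + 2).
Check: Δs_k = 4*3**k*(3*k + 8)*factorial(k + 2). ✓

s_k = 4 \cdot 3^{k} \left(k + 2\right)!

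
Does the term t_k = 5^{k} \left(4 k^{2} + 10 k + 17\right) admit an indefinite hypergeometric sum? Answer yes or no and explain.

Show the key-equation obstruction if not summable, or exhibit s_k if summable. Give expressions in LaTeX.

Yes. s_k = 5^{k} \left(k^{2} + 3\right).

Ratio r(k) = 5*(4*k**2 + 18*k + 31)/(4*k**2 + 10*k + 17).
Take A(k)=5, B(k)=1, C(k)=k**2 + 5*k/2 + 17/4.
Solve (5)·f(k+1) − (1)·f(k) = k**2 + 5*k/2 + 17/4.
Bound: deg f ≤ 2.
Solve for f: f(k) = (k**2 + 3)/4 (degree 2 ≤ 2).
Get s_k = R·t_k = 5**k*(k**2 + 3) with R(k) = B(k−1)f(k)/C(k) = (k**2 + 3)/(4*k**2 + 10*k + 17).
Check: Δs_k = 5**k*(4*k**2 + 10*k + 17). ✓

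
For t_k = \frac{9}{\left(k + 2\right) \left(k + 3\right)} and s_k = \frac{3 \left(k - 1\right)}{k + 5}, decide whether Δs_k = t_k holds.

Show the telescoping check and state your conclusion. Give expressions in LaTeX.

s_(k+1) = 3*k/(k + 6)
s_(k+1) − s_k = 18/(k**2 + 11*k + 30)
(s_(k+1) − s_k) − t_k = 9*(k**2 - k - 18)/(k**4 + 16*k**3 + 91*k**2 + 216*k + 180)

Invalid: residual \frac{9 \left(k^{2} - k - 18\right)}{k^{4} + 16 k^{3} + 91 k^{2} + 216 k + 180} ≠ 0.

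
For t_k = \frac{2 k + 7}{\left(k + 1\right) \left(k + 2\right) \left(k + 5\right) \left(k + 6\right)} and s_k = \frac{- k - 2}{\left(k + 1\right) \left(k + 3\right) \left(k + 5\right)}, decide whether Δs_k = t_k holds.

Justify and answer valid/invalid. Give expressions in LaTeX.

Invalid: residual \frac{3 \left(- k^{2} - 7 k - 11\right)}{k^{6} + 21 k^{5} + 175 k^{4} + 735 k^{3} + 1624 k^{2} + 1764 k + 720} ≠ 0.

s_(k+1) = (-k - 3)/((k + 2)*(k + 4)*(k + 6))
s_(k+1) − s_k = (-(k + 1)*(k + 3)**2*(k + 5) + (k + 2)**2*(k + 4)*(k + 6))/((k + 1)*(k + 2)*(k + 3)*(k + 4)*(k + 5)*(k + 6))
(s_(k+1) − s_k) − t_k = 3*(-k**2 - 7*k - 11)/(k**6 + 21*k**5 + 175*k**4 + 735*k**3 + 1624*k**2 + 1764*k + 720)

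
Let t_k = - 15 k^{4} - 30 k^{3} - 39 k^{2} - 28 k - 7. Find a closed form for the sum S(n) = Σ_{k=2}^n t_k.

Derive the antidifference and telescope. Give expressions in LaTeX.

Compute t_(k+1)/t_k: get (15*k**4 + 90*k**3 + 219*k**2 + 256*k + 119)/(15*k**4 + 30*k**3 + 39*k**2 + 28*k + 7).
A = 1, B = 1, C = k**4 + 2*k**3 + 13*k**2/5 + 28*k/15 + 7/15.
Need (1)·f(k+1) − (1)·f(k) = k**4 + 2*k**3 + 13*k**2/5 + 28*k/15 + 7/15.
Degrees (0,0,4) ⇒ d ≤ 5.
Solving with deg f ≤ 5: f(k) = k*(3*k**4 + 3*k**2 + 2*k - 1)/15.
Get s_k = R·t_k = k*(-3*k**4 - 3*k**2 - 2*k + 1) with R(k) = B(k−1)f(k)/C(k) = k*(3*k**4 + 3*k**2 + 2*k - 1)/(15*k**4 + 30*k**3 + 39*k**2 + 28*k + 7).
Verify: -15*k**4 - 30*k**3 - 39*k**2 - 28*k - 7 matches t_k.
Telescope: S(n) = s_(n+1) − s_(2) = -3*n**5 - 15*n**4 - 33*n**3 - 41*n**2 - 27*n - 7 − (-126) = -3*n**5 - 15*n**4 - 33*n**3 - 41*n**2 - 27*n + 119.

S(n) = - 3 n^{5} - 15 n^{4} - 33 n^{3} - 41 n^{2} - 27 n + 119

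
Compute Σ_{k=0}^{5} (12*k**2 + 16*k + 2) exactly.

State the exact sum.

Σ = 912

Ratio r(k) = (6*k**2 + 20*k + 15)/(6*k**2 + 8*k + 1).
A = 1, B = 1, C = k**2 + 4*k/3 + 1/6.
Key eq: (1)·f(k+1) = (1)·f(k) + (k**2 + 4*k/3 + 1/6).
deg f ≤ 3 (via 0,0,2).
Solving with deg f ≤ 3: f(k) = k*(2*k**2 + k - 2)/6.
So s_k = (B(k−1)f/C)·t_k = (k*(2*k**2 + k - 2)/(6*k**2 + 8*k + 1))·t_k = 2*k*(2*k**2 + k - 2).
Verify: 12*k**2 + 16*k + 2 matches t_k.
Sum = s_(6) − s_(0); s_(6) = 912, s_(0) = 0 ⇒ 912.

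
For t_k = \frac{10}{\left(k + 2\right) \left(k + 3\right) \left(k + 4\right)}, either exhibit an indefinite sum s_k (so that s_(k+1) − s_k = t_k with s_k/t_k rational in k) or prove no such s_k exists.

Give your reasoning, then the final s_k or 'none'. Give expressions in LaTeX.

s_k = \frac{5 k \left(k + 5\right)}{6 \left(k + 2\right) \left(k + 3\right)}

Ratio r(k) = (k + 2)/(k + 5).
A = k + 2, B = k + 5, C = 1.
Key eq: (k + 2)·f(k+1) = (k + 4)·f(k) + (1).
Degrees (1,1,0) ⇒ d ≤ 2.
Match coefficients ⇒ f(k) = k*(k + 5)/12.
R(k) = B(k−1)·f(k)/C(k) = k*(k + 4)*(k + 5)/12; s_k = R·t_k = 5*k*(k + 5)/(6*(k + 2)*(k + 3)).
Δs = 10/(k**3 + 9*k**2 + 26*k + 24), as required.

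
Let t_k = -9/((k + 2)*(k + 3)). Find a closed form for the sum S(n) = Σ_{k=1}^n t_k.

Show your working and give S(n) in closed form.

S(n) = -3*n/(n + 3)

Step 1: r(k) = (k + 2)/(k + 4).
Gosper form: A/B · C(k+1)/C(k) with A=k + 2, B=k + 4, C=1.
Need (k + 2)·f(k+1) − (k + 3)·f(k) = 1.
deg f ≤ 1 (via 1,1,0).
A polynomial solution: f(k) = k/2.
Certificate R = B(k−1)f/C = k*(k + 3)/2 gives s_k = -9*k/(2*k + 4).
Δs = -9/(k**2 + 5*k + 6), as required.
s_(n+1) = 9*(-n - 1)/(2*(n + 3)) and s_(1) = -3/2, so S(n) = -3*n/(n + 3).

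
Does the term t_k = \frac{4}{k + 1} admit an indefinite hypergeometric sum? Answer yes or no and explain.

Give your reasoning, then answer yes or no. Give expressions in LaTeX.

Step 1: r(k) = (k + 1)/(k + 2).
Take A(k)=k + 1, B(k)=k + 2, C(k)=1.
Solve (k + 1)·f(k+1) − (k + 1)·f(k) = 1.
deg f ≤ 0 (via 1,1,0).
Write f(k) = c0. Then LHS − RHS = -1, requiring -1 = 0: contradictory. No certificate.

No. Not Gosper-summable.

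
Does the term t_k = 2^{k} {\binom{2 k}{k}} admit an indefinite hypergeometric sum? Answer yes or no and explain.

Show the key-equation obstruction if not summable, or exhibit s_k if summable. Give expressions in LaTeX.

t_(k+1)/t_k = 4*(2*k + 1)/(k + 1).
A = 8*k + 4, B = k + 1, C = 1.
Solve (8*k + 4)·f(k+1) − (k)·f(k) = 1.
From deg A=1, deg B=1, deg C=0: d=-1.
d = -1 < 0 ⇒ no nonzero polynomial f; not summable.

No; the degree bound rules out any f.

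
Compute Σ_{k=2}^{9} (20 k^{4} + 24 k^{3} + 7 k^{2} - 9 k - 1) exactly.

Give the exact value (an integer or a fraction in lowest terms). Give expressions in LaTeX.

t_(k+1)/t_k = (20*k**4 + 104*k**3 + 199*k**2 + 157*k + 41)/(20*k**4 + 24*k**3 + 7*k**2 - 9*k - 1).
So A=1 and B=1, with C=k**4 + 6*k**3/5 + 7*k**2/20 - 9*k/20 - 1/20.
Solve (1)·f(k+1) − (1)·f(k) = k**4 + 6*k**3/5 + 7*k**2/20 - 9*k/20 - 1/20.
Bound: deg f ≤ 5.
Match coefficients ⇒ f(k) = k*(4*k**4 - 4*k**3 - 3*k**2 - 2*k + 4)/20.
Then R = B(k−1)f/C = k*(4*k**4 - 4*k**3 - 3*k**2 - 2*k + 4)/(20*k**4 + 24*k**3 + 7*k**2 - 9*k - 1), so s_k = R(k)·t_k = k*(4*k**4 - 4*k**3 - 3*k**2 - 2*k + 4).
s_(k+1) − s_k = 20*k**4 + 24*k**3 + 7*k**2 - 9*k - 1 = t_k.
Evaluate s at k=10 and k=2: 356840 and 40; difference 356800.

Σ = 356800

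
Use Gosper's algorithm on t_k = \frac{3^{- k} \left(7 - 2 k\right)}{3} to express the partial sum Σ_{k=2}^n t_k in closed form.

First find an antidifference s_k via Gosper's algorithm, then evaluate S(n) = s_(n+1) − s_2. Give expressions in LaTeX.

S(n) = 3^{- n - 2} \left(3^{n} + 3 n - 6\right)

Compute t_(k+1)/t_k: get (2*k - 5)/(3*(2*k - 7)).
A = 1/3, B = 1, C = k - 7/2.
Key eq: (1/3)·f(k+1) = (1)·f(k) + (k - 7/2).
d = 1 from the (0,0,1) case.
Match coefficients ⇒ f(k) = -3*(k - 3)/2.
Get s_k = R·t_k = (k - 3)/3**k with R(k) = B(k−1)f(k)/C(k) = -3*(k - 3)/(2*k - 7).
s_(k+1) − s_k = (7 - 2*k)/(3*3**k) = t_k.
Telescope: S(n) = s_(n+1) − s_(2) = 3**(-n - 1)*(n - 2) − (-1/9) = 3**(-n - 2)*(3**n + 3*n - 6).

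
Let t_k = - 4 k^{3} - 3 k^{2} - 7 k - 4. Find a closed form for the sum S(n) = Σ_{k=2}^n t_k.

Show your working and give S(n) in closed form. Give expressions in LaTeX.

Ratio r(k) = (4*k**3 + 15*k**2 + 25*k + 18)/(4*k**3 + 3*k**2 + 7*k + 4).
Take A(k)=1, B(k)=1, C(k)=k**3 + 3*k**2/4 + 7*k/4 + 1.
Key eq: (1)·f(k+1) = (1)·f(k) + (k**3 + 3*k**2/4 + 7*k/4 + 1).
d = 4 from the (0,0,3) case.
Coefficient equations give f(k) = k*(k**3 - k**2 + 3*k + 1)/4.
Get s_k = R·t_k = k*(-k**3 + k**2 - 3*k - 1) with R(k) = B(k−1)f(k)/C(k) = k*(k**3 - k**2 + 3*k + 1)/(4*k**3 + 3*k**2 + 7*k + 4).
s_(k+1) − s_k = -4*k**3 - 3*k**2 - 7*k - 4 = t_k.
Σ_(k=2)^n t_k = s_(n+1) − s_(2) = (-n**4 - 3*n**3 - 6*n**2 - 8*n - 4) − (-22), i.e. -n**4 - 3*n**3 - 6*n**2 - 8*n + 18.

S(n) = - n^{4} - 3 n^{3} - 6 n^{2} - 8 n + 18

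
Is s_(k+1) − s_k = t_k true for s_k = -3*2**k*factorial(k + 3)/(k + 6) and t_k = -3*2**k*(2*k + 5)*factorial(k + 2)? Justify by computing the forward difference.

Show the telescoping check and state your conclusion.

s_(k+1) = -6*2**k*factorial(k + 4)/(k + 7)
s_(k+1) − s_k = -3*2**k*(2*k**2 + 19*k + 41)*factorial(k + 3)/((k + 6)*(k + 7))
(s_(k+1) − s_k) − t_k = 9*2**k*(2*k**2 + 17*k + 29)*factorial(k + 2)/((k + 6)*(k + 7))

Invalid: residual 9*2**k*(2*k**2 + 17*k + 29)*factorial(k + 2)/((k + 6)*(k + 7)) ≠ 0.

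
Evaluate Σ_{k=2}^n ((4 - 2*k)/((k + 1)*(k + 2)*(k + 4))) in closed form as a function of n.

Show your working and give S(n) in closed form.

S(n) = (-7*n**3 - 3*n**2 + 58*n - 48)/(30*(n**3 + 9*n**2 + 26*n + 24))

Step 1: r(k) = (k - 1)*(k + 1)*(k + 4)/((k - 2)*(k + 3)*(k + 5)).
A = k + 1, B = k + 5, C = k**2 + k - 6.
Solve (k + 1)·f(k+1) − (k + 4)·f(k) = k**2 + k - 6.
From deg A=1, deg B=1, deg C=2: d=3.
Match coefficients ⇒ f(k) = -k*(k**2 + 12*k + 23)/6.
Get s_k = R·t_k = k*(k**2 + 12*k + 23)/(3*(k**3 + 6*k**2 + 11*k + 6)) with R(k) = B(k−1)f(k)/C(k) = -k*(k + 4)*(k**2 + 12*k + 23)/(6*(k - 2)*(k + 3)).
s_(k+1) − s_k = 2*(2 - k)/(k**3 + 7*k**2 + 14*k + 8) = t_k.
Σ_(k=2)^n t_k = s_(n+1) − s_(2) = ((n**3 + 15*n**2 + 50*n + 36)/(3*(n**3 + 9*n**2 + 26*n + 24))) − (17/30), i.e. (-7*n**3 - 3*n**2 + 58*n - 48)/(30*(n**3 + 9*n**2 + 26*n + 24)).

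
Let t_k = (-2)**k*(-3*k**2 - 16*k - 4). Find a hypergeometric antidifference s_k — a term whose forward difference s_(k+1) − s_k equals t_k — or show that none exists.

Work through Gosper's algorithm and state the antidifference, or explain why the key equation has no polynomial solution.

Step 1: r(k) = 2*(-3*k**2 - 22*k - 23)/(3*k**2 + 16*k + 4).
Gosper form: A/B · C(k+1)/C(k) with A=-2, B=1, C=k**2 + 16*k/3 + 4/3.
Solve (-2)·f(k+1) − (1)·f(k) = k**2 + 16*k/3 + 4/3.
Degrees (0,0,2) ⇒ d ≤ 2.
Solving with deg f ≤ 2: f(k) = -(k**2 + 4*k - 2)/3.
Certificate R = B(k−1)f/C = -(k**2 + 4*k - 2)/(3*k**2 + 16*k + 4) gives s_k = (-2)**k*(k**2 + 4*k - 2).
s_(k+1) − s_k = (-2)**k*(-3*k**2 - 16*k - 4) = t_k.

s_k = (-2)**k*(k**2 + 4*k - 2)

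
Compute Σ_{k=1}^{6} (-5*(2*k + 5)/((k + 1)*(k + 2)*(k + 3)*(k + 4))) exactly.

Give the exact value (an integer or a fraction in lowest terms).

r(k) = (k + 1)*(2*k + 7)/((k + 5)*(2*k + 5)) after simplifying.
A = k + 1, B = k + 5, C = k + 5/2.
Key eq: (k + 1)·f(k+1) = (k + 4)·f(k) + (k + 5/2).
d = 3 from the (1,1,1) case.
Solve for f: f(k) = k*(k + 2)*(k + 4)/6 (degree 3 ≤ 3).
R(k) = B(k−1)·f(k)/C(k) = k*(k + 2)*(k + 4)**2/(3*(2*k + 5)); s_k = R·t_k = 5*k*(-k - 4)/(3*(k**2 + 4*k + 3)).
Δs = 5*(-2*k - 5)/(k**4 + 10*k**3 + 35*k**2 + 50*k + 24), as required.
Telescoping: Σ = s_(7) − s_(1) = -77/48 − (-25/24) = -9/16.

Σ = -9/16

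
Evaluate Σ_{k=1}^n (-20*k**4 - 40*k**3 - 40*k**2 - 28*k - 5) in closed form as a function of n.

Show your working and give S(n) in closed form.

Compute t_(k+1)/t_k: get (20*k**4 + 120*k**3 + 280*k**2 + 308*k + 133)/(20*k**4 + 40*k**3 + 40*k**2 + 28*k + 5).
So A=1 and B=1, with C=k**4 + 2*k**3 + 2*k**2 + 7*k/5 + 1/4.
Solve (1)·f(k+1) − (1)·f(k) = k**4 + 2*k**3 + 2*k**2 + 7*k/5 + 1/4.
d = 5 from the (0,0,4) case.
Match coefficients ⇒ f(k) = k*(4*k**4 + 4*k - 3)/20.
So s_k = (B(k−1)f/C)·t_k = (k*(4*k**4 + 4*k - 3)/(20*k**4 + 40*k**3 + 40*k**2 + 28*k + 5))·t_k = k*(-4*k**4 - 4*k + 3).
s_(k+1) − s_k = -20*k**4 - 40*k**3 - 40*k**2 - 28*k - 5 = t_k.
Evaluate: s_(n+1) = -4*n**5 - 20*n**4 - 40*n**3 - 44*n**2 - 25*n - 5; subtract s_(1) = -5 ⇒ S(n) = n*(-4*n**4 - 20*n**3 - 40*n**2 - 44*n - 25).

S(n) = n*(-4*n**4 - 20*n**3 - 40*n**2 - 44*n - 25)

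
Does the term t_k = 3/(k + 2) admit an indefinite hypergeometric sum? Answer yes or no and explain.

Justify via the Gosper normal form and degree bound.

No; the coefficient equations for f are inconsistent.

The ratio is (k + 2)/(k + 3).
Normal form (A,B,C) = (k + 2, k + 3, 1).
Need (k + 2)·f(k+1) − (k + 2)·f(k) = 1.
deg f ≤ 0 (via 1,1,0).
Put f(k) = c0: A·f(k+1) − B(k−1)·f(k) − C = -1; need -1 = 0 — inconsistent ⇒ no f, not summable.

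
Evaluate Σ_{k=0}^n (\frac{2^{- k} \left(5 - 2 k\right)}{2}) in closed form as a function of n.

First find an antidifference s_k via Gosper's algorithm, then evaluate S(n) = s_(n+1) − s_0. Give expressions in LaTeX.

S(n) = 3 + 2^{- n} n - \frac{2^{- n}}{2}

Ratio r(k) = (2*k - 3)/(2*(2*k - 5)).
Take A(k)=1/2, B(k)=1, C(k)=k - 5/2.
Need (1/2)·f(k+1) − (1)·f(k) = k - 5/2.
d = 1 from the (0,0,1) case.
Coefficient equations give f(k) = 3 - 2*k.
Certificate R = B(k−1)f/C = -2*(2*k - 3)/(2*k - 5) gives s_k = (2*k - 3)/2**k.
Verify: (5 - 2*k)/(2*2**k) matches t_k.
Telescope: S(n) = s_(n+1) − s_(0) = 2**(-n - 1)*(2*n - 1) − (-3) = 3 + n/2**n - 1/(2*2**n).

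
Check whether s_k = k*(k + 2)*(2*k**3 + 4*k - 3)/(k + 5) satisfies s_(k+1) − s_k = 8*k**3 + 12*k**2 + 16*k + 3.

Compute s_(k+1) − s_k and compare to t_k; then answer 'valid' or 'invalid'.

s_(k+1) = (k + 1)*(k + 3)*(4*k + 2*(k + 1)**3 + 1)/(k + 6)
s_(k+1) − s_k = (8*k**5 + 82*k**4 + 232*k**3 + 323*k**2 + 255*k + 45)/(k**2 + 11*k + 30)
(s_(k+1) − s_k) − t_k = 3*(-6*k**4 - 52*k**3 - 72*k**2 - 86*k - 15)/(k**2 + 11*k + 30)

Invalid: residual 3*(-6*k**4 - 52*k**3 - 72*k**2 - 86*k - 15)/(k**2 + 11*k + 30) ≠ 0.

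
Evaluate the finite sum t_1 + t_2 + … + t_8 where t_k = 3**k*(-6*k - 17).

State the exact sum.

The ratio is 3*(6*k + 23)/(6*k + 17).
Take A(k)=3, B(k)=1, C(k)=k + 17/6.
Solve (3)·f(k+1) − (1)·f(k) = k + 17/6.
d = 1 from the (0,0,1) case.
Match coefficients ⇒ f(k) = (3*k + 4)/6.
Certificate R = B(k−1)f/C = (3*k + 4)/(6*k + 17) gives s_k = 3**k*(-3*k - 4).
Check: Δs_k = 3**k*(-6*k - 17). ✓
Evaluate s at k=9 and k=1: -610173 and -21; difference -610152.

Σ = -610152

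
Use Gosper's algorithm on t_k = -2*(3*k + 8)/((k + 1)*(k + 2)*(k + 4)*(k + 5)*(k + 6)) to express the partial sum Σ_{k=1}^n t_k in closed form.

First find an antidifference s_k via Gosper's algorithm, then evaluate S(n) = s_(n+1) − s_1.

Step 1: r(k) = (k + 1)*(k + 4)*(3*k + 11)/((k + 3)*(k + 7)*(3*k + 8)).
A = k + 1, B = k + 7, C = k**2 + 17*k/3 + 8.
Solve (k + 1)·f(k+1) − (k + 6)·f(k) = k**2 + 17*k/3 + 8.
deg f ≤ 5 (via 1,1,2).
Coefficient equations give f(k) = k*(k + 2)*(k + 3)*(k**2 + 10*k + 29)/60.
Get s_k = R·t_k = k*(-k**2 - 10*k - 29)/(10*(k**3 + 10*k**2 + 29*k + 20)) with R(k) = B(k−1)f(k)/C(k) = k*(k + 2)*(k + 6)*(k**2 + 10*k + 29)/(20*(3*k + 8)).
Δs = 2*(-3*k - 8)/(k**5 + 18*k**4 + 121*k**3 + 372*k**2 + 508*k + 240), as required.
Evaluate: s_(n+1) = (-n**3 - 13*n**2 - 52*n - 40)/(10*(n**3 + 13*n**2 + 52*n + 60)); subtract s_(1) = -1/15 ⇒ S(n) = n*(-n**2 - 13*n - 52)/(30*(n**3 + 13*n**2 + 52*n + 60)).

S(n) = n*(-n**2 - 13*n - 52)/(30*(n**3 + 13*n**2 + 52*n + 60))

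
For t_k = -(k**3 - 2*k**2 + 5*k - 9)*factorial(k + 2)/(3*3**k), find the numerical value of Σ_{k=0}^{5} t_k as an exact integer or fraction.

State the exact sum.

Σ = -62396/81

Compute t_(k+1)/t_k: get (k**4 + 4*k**3 + 7*k**2 + 7*k - 15)/(3*(k**3 - 2*k**2 + 5*k - 9)).
Normal form (A,B,C) = (k/3 + 1, 1, k**3 - 2*k**2 + 5*k - 9).
Set up (k/3 + 1)·f(k+1) − (1)·f(k) − (k**3 - 2*k**2 + 5*k - 9) = 0.
d = 2 from the (1,0,3) case.
Solve for f: f(k) = 3*(k**2 - 4*k + 2) (degree 2 ≤ 2).
Get s_k = R·t_k = -(k**2 - 4*k + 2)*factorial(k + 2)/3**k with R(k) = B(k−1)f(k)/C(k) = 3*(k**2 - 4*k + 2)/(k**3 - 2*k**2 + 5*k - 9).
Verify: -(k**3 - 2*k**2 + 5*k - 9)*factorial(k + 2)/(3*3**k) matches t_k.
Evaluate s at k=6 and k=0: -62720/81 and -4; difference -62396/81.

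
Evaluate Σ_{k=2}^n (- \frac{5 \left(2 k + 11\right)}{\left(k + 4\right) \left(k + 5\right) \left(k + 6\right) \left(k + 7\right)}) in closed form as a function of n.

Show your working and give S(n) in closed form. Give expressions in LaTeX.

S(n) = \frac{5 \left(- n^{2} - 12 n + 13\right)}{48 \left(n^{2} + 12 n + 35\right)}

Step 1: r(k) = (k + 4)*(2*k + 13)/((k + 8)*(2*k + 11)).
Factor: A=k + 4; B=k + 8; C=k + 11/2.
f must satisfy (k + 4)·f(k+1) − (k + 7)·f(k) = k + 11/2.
Bound: deg f ≤ 3.
A polynomial solution: f(k) = k*(k + 5)*(k + 10)/48.
Then R = B(k−1)f/C = k*(k + 5)*(k + 7)*(k + 10)/(24*(2*k + 11)), so s_k = R(k)·t_k = 5*k*(-k - 10)/(24*(k**2 + 10*k + 24)).
s_(k+1) − s_k = 5*(-2*k - 11)/(k**4 + 22*k**3 + 179*k**2 + 638*k + 840) = t_k.
s_(n+1) = 5*(-n**2 - 12*n - 11)/(24*(n**2 + 12*n + 35)) and s_(2) = -5/48, so S(n) = 5*(-n**2 - 12*n + 13)/(48*(n**2 + 12*n + 35)).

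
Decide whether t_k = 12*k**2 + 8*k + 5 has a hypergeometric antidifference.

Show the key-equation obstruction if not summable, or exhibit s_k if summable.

Compute t_(k+1)/t_k: get (12*k**2 + 32*k + 25)/(12*k**2 + 8*k + 5).
Gosper form: A/B · C(k+1)/C(k) with A=1, B=1, C=k**2 + 2*k/3 + 5/12.
f must satisfy (1)·f(k+1) − (1)·f(k) = k**2 + 2*k/3 + 5/12.
d = 3 from the (0,0,2) case.
Solve for f: f(k) = k*(4*k**2 - 2*k + 3)/12 (degree 3 ≤ 3).
Certificate R = B(k−1)f/C = k*(4*k**2 - 2*k + 3)/(12*k**2 + 8*k + 5) gives s_k = k*(4*k**2 - 2*k + 3).
Check: Δs_k = 12*k**2 + 8*k + 5. ✓

Yes. s_k = k*(4*k**2 - 2*k + 3).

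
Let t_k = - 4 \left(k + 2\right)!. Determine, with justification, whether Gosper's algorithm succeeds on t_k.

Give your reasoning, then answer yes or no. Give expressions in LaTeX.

Compute t_(k+1)/t_k: get k + 3.
Normal form (A,B,C) = (k + 3, 1, 1).
Set up (k + 3)·f(k+1) − (1)·f(k) − (1) = 0.
Degrees (1,0,0) ⇒ d ≤ -1.
Negative degree bound (-1): no f exists, t_k not Gosper-summable.

No — key equation has no polynomial f.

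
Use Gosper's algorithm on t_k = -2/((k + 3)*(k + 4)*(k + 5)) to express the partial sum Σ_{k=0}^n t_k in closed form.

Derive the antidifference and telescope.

r(k) = (k + 3)/(k + 6) after simplifying.
Take A(k)=k + 3, B(k)=k + 6, C(k)=1.
f must satisfy (k + 3)·f(k+1) − (k + 5)·f(k) = 1.
Bound: deg f ≤ 2.
A polynomial solution: f(k) = k*(k + 7)/24.
Then R = B(k−1)f/C = k*(k + 5)*(k + 7)/24, so s_k = R(k)·t_k = k*(-k - 7)/(12*(k + 3)*(k + 4)).
Check: Δs_k = -2/(k**3 + 12*k**2 + 47*k + 60). ✓
Σ_(k=0)^n t_k = s_(n+1) − s_(0) = ((-n**2 - 9*n - 8)/(12*(n**2 + 9*n + 20))) − (0), i.e. (-n**2 - 9*n - 8)/(12*(n**2 + 9*n + 20)).

S(n) = (-n**2 - 9*n - 8)/(12*(n**2 + 9*n + 20))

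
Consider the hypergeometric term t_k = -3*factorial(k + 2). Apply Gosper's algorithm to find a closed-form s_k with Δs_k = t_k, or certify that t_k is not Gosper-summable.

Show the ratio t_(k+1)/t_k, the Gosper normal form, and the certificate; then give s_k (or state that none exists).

Step 1: r(k) = k + 3.
So A=k + 3 and B=1, with C=1.
Key eq: (k + 3)·f(k+1) = (1)·f(k) + (1).
Degrees (1,0,0) ⇒ d ≤ -1.
Negative degree bound (-1): no f exists, t_k not Gosper-summable.

none (Gosper's algorithm certifies no s_k)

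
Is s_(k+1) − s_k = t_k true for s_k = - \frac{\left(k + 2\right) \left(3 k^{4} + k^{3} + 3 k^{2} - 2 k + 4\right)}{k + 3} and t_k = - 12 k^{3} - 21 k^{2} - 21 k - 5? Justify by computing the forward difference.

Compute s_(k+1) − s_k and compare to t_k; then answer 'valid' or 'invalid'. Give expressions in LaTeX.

Invalid: residual \frac{9 k^{4} + 56 k^{3} + 81 k^{2} + 70 k + 11}{k^{2} + 7 k + 12} ≠ 0.

s_(k+1) = (-3*k**5 - 22*k**4 - 63*k**3 - 91*k**2 - 66*k - 27)/(k + 4)
s_(k+1) − s_k = (-12*k**5 - 96*k**4 - 256*k**3 - 323*k**2 - 217*k - 49)/(k**2 + 7*k + 12)
(s_(k+1) − s_k) − t_k = (9*k**4 + 56*k**3 + 81*k**2 + 70*k + 11)/(k**2 + 7*k + 12)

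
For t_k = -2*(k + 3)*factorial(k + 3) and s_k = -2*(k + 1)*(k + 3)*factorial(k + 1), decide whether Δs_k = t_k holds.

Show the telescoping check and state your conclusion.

s_(k+1) = -2*(k + 2)*(k + 4)*factorial(k + 2)
s_(k+1) − s_k = -2*(k**3 + 7*k**2 + 16*k + 13)*factorial(k + 1)
(s_(k+1) − s_k) − t_k = 2*(k**2 + 5*k + 5)*factorial(k + 1)

Invalid: residual 2*(k**2 + 5*k + 5)*factorial(k + 1) ≠ 0.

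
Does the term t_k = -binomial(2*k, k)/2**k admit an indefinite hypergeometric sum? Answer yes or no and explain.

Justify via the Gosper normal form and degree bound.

No; the degree bound rules out any f.

Ratio r(k) = (2*k + 1)/(k + 1).
Take A(k)=2*k + 1, B(k)=k + 1, C(k)=1.
Need (2*k + 1)·f(k+1) − (k)·f(k) = 1.
deg f ≤ -1 (via 1,1,0).
Negative degree bound (-1): no f exists, t_k not Gosper-summable.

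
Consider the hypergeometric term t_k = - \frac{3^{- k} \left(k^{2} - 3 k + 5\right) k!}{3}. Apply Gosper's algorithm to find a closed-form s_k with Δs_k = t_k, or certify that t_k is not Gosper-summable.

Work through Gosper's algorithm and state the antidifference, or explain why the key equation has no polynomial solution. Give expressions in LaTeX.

Ratio r(k) = (k**3 + 2*k + 3)/(3*(k**2 - 3*k + 5)).
Factor: A=k/3 + 1/3; B=1; C=k**2 - 3*k + 5.
Set up (k/3 + 1/3)·f(k+1) − (1)·f(k) − (k**2 - 3*k + 5) = 0.
deg f ≤ 1 (via 1,0,2).
Coefficient equations give f(k) = 3*(k - 2).
Then R = B(k−1)f/C = 3*(k - 2)/(k**2 - 3*k + 5), so s_k = R(k)·t_k = -(k - 2)*factorial(k)/3**k.
Check: Δs_k = -(k**2 - 3*k + 5)*factorial(k)/(3*3**k). ✓

s_k = - 3^{- k} \left(k - 2\right) k!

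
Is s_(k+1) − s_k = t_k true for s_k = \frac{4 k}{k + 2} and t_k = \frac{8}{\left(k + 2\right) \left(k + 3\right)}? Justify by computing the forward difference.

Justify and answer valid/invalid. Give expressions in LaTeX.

s_(k+1) = 4*(k + 1)/(k + 3)
s_(k+1) − s_k = 8/(k**2 + 5*k + 6)
(s_(k+1) − s_k) − t_k = 0

Valid: the claim telescopes to t_k.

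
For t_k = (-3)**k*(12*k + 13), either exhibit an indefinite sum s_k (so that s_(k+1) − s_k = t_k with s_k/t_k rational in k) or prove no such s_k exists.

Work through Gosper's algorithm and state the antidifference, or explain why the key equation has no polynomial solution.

Ratio r(k) = 3*(-12*k - 25)/(12*k + 13).
Normal form (A,B,C) = (-3, 1, k + 13/12).
Solve (-3)·f(k+1) − (1)·f(k) = k + 13/12.
deg f ≤ 1 (via 0,0,1).
Solving with deg f ≤ 1: f(k) = -(3*k + 1)/12.
Certificate R = B(k−1)f/C = -(3*k + 1)/(12*k + 13) gives s_k = (-3)**k*(-3*k - 1).
Check: Δs_k = (-3)**k*(12*k + 13). ✓

s_k = (-3)**k*(-3*k - 1)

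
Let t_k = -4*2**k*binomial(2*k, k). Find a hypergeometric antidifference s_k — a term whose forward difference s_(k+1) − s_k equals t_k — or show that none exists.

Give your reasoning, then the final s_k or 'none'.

no hypergeometric antidifference exists

Ratio r(k) = 4*(2*k + 1)/(k + 1).
So A=8*k + 4 and B=k + 1, with C=1.
Key eq: (8*k + 4)·f(k+1) = (k)·f(k) + (1).
d = -1 from the (1,1,0) case.
Negative degree bound (-1): no f exists, t_k not Gosper-summable.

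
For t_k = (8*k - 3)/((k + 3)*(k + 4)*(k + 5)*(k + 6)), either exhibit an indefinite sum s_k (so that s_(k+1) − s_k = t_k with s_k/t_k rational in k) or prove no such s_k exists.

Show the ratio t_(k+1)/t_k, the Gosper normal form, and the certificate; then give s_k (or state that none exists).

The ratio is (k + 3)*(8*k + 5)/((k + 7)*(8*k - 3)).
Gosper form: A/B · C(k+1)/C(k) with A=k + 3, B=k + 7, C=k - 3/8.
Set up (k + 3)·f(k+1) − (k + 6)·f(k) − (k - 3/8) = 0.
d = 3 from the (1,1,1) case.
Solving with deg f ≤ 3: f(k) = k*(k**2 + 12*k - 33)/160.
R(k) = B(k−1)·f(k)/C(k) = k*(k + 6)*(k**2 + 12*k - 33)/(20*(8*k - 3)); s_k = R·t_k = k*(k**2 + 12*k - 33)/(20*(k + 3)*(k + 4)*(k + 5)).
s_(k+1) − s_k = (8*k - 3)/(k**4 + 18*k**3 + 119*k**2 + 342*k + 360) = t_k.

s_k = k*(k**2 + 12*k - 33)/(20*(k + 3)*(k + 4)*(k + 5))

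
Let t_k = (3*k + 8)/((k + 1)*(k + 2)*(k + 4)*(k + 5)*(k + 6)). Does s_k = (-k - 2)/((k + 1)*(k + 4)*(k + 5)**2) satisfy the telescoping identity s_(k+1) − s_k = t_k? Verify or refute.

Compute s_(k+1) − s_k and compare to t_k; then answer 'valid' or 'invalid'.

s_(k+1) = (-k - 3)/((k + 2)*(k + 5)*(k + 6)**2)
s_(k+1) − s_k = (-(k + 1)*(k + 3)*(k + 4)*(k + 5) + (k + 2)**2*(k + 6)**2)/((k + 1)*(k + 2)*(k + 4)*(k + 5)**2*(k + 6)**2)
(s_(k+1) − s_k) − t_k = 3*(-4*k**2 - 31*k - 52)/(k**7 + 29*k**6 + 349*k**5 + 2243*k**4 + 8230*k**3 + 16988*k**2 + 17880*k + 7200)

Invalid: residual 3*(-4*k**2 - 31*k - 52)/(k**7 + 29*k**6 + 349*k**5 + 2243*k**4 + 8230*k**3 + 16988*k**2 + 17880*k + 7200) ≠ 0.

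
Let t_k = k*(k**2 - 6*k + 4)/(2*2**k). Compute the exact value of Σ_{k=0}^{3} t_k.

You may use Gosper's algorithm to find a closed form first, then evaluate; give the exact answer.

The ratio is (k**3 - 3*k**2 - 5*k - 1)/(2*k*(k**2 - 6*k + 4)).
Factor: A=1/2; B=1; C=k**3 - 6*k**2 + 4*k.
Key eq: (1/2)·f(k+1) = (1)·f(k) + (k**3 - 6*k**2 + 4*k).
Bound: deg f ≤ 3.
Solving with deg f ≤ 3: f(k) = -2*(k**3 - 3*k**2 + k - 1).
Certificate R = B(k−1)f/C = -2*(k**3 - 3*k**2 + k - 1)/(k*(k**2 - 6*k + 4)) gives s_k = (-k**3 + 3*k**2 - k + 1)/2**k.
Check: Δs_k = k*(k**2 - 6*k + 4)/(2*2**k). ✓
Σ_(k=0)^(3) t_k = s_(4) − s_(0) = -19/16 − (1) = -35/16.

Σ = -35/16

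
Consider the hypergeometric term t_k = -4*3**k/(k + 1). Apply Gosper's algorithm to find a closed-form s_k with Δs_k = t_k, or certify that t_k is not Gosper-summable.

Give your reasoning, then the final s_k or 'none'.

none (Gosper's algorithm certifies no s_k)

Compute t_(k+1)/t_k: get 3*(k + 1)/(k + 2).
Normal form (A,B,C) = (3*k + 3, k + 2, 1).
Key eq: (3*k + 3)·f(k+1) = (k + 1)·f(k) + (1).
deg f ≤ -1 (via 1,1,0).
d = -1 < 0 ⇒ no nonzero polynomial f; not summable.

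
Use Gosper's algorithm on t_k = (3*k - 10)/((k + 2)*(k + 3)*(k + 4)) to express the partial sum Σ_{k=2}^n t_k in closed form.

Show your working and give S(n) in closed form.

The ratio is (k + 2)*(3*k - 7)/((k + 5)*(3*k - 10)).
Normal form (A,B,C) = (k + 2, k + 5, k - 10/3).
Key eq: (k + 2)·f(k+1) = (k + 4)·f(k) + (k - 10/3).
deg f ≤ 2 (via 1,1,1).
Coefficient equations give f(k) = -k*(k + 14)/9.
R(k) = B(k−1)·f(k)/C(k) = -k*(k + 4)*(k + 14)/(3*(3*k - 10)); s_k = R·t_k = k*(-k - 14)/(3*(k + 2)*(k + 3)).
Check: Δs_k = (3*k - 10)/(k**3 + 9*k**2 + 26*k + 24). ✓
s_(n+1) = (-n**2 - 16*n - 15)/(3*(n**2 + 7*n + 12)) and s_(2) = -8/15, so S(n) = (n**2 - 8*n + 7)/(5*(n**2 + 7*n + 12)).

S(n) = (n**2 - 8*n + 7)/(5*(n**2 + 7*n + 12))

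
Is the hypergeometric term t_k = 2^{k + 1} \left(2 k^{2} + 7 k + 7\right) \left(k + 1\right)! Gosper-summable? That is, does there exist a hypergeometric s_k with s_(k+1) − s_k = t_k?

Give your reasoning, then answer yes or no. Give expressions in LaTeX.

Yes. s_k = 2^{k + 1} \left(k + 1\right) \left(k + 1\right)!.

t_(k+1)/t_k = 2*(2*k**3 + 15*k**2 + 38*k + 32)/(2*k**2 + 7*k + 7).
A = 2*k + 4, B = 1, C = k**2 + 7*k/2 + 7/2.
f must satisfy (2*k + 4)·f(k+1) − (1)·f(k) = k**2 + 7*k/2 + 7/2.
Bound: deg f ≤ 1.
Coefficient equations give f(k) = (k + 1)/2.
Get s_k = R·t_k = 2**(k + 1)*(k + 1)*factorial(k + 1) with R(k) = B(k−1)f(k)/C(k) = (k + 1)/(2*k**2 + 7*k + 7).
Check: Δs_k = 2**(k + 1)*(2*k**2 + 7*k + 7)*factorial(k + 1). ✓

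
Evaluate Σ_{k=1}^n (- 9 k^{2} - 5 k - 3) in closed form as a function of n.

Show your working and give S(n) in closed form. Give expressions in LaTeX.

S(n) = n \left(- 3 n^{2} - 7 n - 7\right)

Ratio r(k) = (9*k**2 + 23*k + 17)/(9*k**2 + 5*k + 3).
A = 1, B = 1, C = k**2 + 5*k/9 + 1/3.
Solve (1)·f(k+1) − (1)·f(k) = k**2 + 5*k/9 + 1/3.
deg f ≤ 3 (via 0,0,2).
A polynomial solution: f(k) = k*(3*k**2 - 2*k + 2)/9.
Get s_k = R·t_k = k*(-3*k**2 + 2*k - 2) with R(k) = B(k−1)f(k)/C(k) = k*(3*k**2 - 2*k + 2)/(9*k**2 + 5*k + 3).
Δs = -9*k**2 - 5*k - 3, as required.
Telescope: S(n) = s_(n+1) − s_(1) = -3*n**3 - 7*n**2 - 7*n - 3 − (-3) = n*(-3*n**2 - 7*n - 7).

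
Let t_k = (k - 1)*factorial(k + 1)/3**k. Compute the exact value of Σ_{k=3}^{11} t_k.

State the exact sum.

Σ = 25623656/729

The ratio is k*(k + 2)/(3*(k - 1)).
Gosper form: A/B · C(k+1)/C(k) with A=k/3 + 2/3, B=1, C=k - 1.
Set up (k/3 + 2/3)·f(k+1) − (1)·f(k) − (k - 1) = 0.
Bound: deg f ≤ 0.
Coefficient equations give f(k) = 3.
Certificate R = B(k−1)f/C = 3/(k - 1) gives s_k = 3**(1 - k)*factorial(k + 1).
Verify: (k - 1)*factorial(k + 1)/3**k matches t_k.
Telescoping: Σ = s_(12) − s_(3) = 25625600/729 − (8/3) = 25623656/729.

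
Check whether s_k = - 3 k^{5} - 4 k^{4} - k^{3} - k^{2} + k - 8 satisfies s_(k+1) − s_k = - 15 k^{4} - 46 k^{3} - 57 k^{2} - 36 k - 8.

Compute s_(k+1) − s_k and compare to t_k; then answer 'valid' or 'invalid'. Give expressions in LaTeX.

Valid — Δs_k = t_k.

s_(k+1) = k - 3*(k + 1)**5 - 4*(k + 1)**4 - (k + 1)**3 - (k + 1)**2 - 7
s_(k+1) − s_k = -15*k**4 - 46*k**3 - 57*k**2 - 36*k - 8
(s_(k+1) − s_k) − t_k = 0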